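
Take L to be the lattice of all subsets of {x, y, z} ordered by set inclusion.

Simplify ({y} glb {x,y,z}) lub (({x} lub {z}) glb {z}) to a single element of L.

{y,z}

{y} ∧ {x,y,z} = {y}
{x} ∨ {z} = {x,z}
{x,z} ∧ {z} = {z}
{y} ∨ {z} = {y,z}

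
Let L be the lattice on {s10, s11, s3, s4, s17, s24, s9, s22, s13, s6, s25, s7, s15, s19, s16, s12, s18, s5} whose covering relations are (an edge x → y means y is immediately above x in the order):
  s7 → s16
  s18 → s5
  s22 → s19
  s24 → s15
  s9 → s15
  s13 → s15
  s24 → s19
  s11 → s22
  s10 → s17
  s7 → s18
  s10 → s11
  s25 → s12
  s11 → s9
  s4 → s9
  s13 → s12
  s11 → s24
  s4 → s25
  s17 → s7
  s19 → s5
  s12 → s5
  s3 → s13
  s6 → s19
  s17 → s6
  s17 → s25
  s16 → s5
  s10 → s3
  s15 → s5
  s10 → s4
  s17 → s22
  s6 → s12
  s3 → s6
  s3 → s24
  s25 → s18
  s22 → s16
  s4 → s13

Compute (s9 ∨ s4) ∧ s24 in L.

s9 ∨ s4 = s9
s9 ∧ s24 = s11

s11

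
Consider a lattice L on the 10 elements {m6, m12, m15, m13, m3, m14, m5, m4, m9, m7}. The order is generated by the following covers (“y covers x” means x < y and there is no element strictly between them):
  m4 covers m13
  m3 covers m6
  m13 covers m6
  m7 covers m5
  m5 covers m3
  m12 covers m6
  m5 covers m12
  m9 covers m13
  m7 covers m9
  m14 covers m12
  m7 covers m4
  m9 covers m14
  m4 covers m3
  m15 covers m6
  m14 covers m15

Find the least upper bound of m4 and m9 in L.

Common upper bounds of {m4, m9}: m7.
The least among these is m7.

m7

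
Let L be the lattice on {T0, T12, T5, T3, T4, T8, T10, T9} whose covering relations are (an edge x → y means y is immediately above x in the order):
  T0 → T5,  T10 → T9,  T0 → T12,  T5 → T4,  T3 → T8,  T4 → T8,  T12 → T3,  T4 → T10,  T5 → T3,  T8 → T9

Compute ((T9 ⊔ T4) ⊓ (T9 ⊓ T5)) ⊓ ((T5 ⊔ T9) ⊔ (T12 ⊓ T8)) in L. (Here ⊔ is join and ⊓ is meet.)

T9 ∨ T4 = T9
T9 ∧ T5 = T5
T9 ∧ T5 = T5
T5 ∨ T9 = T9
T12 ∧ T8 = T12
T9 ∨ T12 = T9
T5 ∧ T9 = T5

T5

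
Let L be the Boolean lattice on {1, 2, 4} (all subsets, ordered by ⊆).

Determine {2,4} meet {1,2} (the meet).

{2}

Under ⊆, meet is intersection: {2,4} ∩ {1,2} = {2}.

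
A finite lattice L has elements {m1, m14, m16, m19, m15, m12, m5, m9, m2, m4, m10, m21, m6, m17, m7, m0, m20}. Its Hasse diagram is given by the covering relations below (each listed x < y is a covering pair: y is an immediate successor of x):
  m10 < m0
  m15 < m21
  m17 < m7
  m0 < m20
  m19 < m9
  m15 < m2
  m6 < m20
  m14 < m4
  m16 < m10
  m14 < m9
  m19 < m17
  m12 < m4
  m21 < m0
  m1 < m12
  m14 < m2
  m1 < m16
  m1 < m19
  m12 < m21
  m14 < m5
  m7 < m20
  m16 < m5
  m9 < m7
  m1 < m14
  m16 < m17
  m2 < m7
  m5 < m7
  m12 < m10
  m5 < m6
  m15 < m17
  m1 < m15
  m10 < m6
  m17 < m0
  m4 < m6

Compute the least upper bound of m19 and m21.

Common upper bounds of {m19, m21}: m0, m20.
The least among these is m0.

m0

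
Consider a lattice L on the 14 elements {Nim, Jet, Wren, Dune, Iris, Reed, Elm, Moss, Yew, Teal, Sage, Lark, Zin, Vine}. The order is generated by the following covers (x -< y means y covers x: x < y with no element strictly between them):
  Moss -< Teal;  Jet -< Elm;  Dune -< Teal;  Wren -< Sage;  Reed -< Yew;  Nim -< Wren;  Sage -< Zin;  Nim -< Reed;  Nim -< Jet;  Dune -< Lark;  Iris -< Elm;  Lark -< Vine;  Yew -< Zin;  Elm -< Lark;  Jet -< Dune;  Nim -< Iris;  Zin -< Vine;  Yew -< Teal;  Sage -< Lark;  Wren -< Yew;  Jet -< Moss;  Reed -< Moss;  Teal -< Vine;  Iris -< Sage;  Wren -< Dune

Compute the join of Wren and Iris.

Sage

Common upper bounds of {Wren, Iris}: Lark, Sage, Vine, Zin.
The least among these is Sage.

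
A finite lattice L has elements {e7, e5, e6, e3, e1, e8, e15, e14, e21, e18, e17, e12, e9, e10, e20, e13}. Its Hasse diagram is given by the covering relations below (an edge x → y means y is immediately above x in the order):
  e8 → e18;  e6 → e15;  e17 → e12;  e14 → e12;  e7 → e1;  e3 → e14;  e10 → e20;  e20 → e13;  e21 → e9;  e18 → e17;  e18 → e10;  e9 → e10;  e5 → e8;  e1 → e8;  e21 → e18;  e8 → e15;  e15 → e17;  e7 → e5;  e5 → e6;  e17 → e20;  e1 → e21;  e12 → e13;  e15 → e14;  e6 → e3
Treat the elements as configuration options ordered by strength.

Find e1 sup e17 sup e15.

e17

Common upper bounds of {e1, e17, e15}: e12, e13, e17, e20.
The least among these is e17.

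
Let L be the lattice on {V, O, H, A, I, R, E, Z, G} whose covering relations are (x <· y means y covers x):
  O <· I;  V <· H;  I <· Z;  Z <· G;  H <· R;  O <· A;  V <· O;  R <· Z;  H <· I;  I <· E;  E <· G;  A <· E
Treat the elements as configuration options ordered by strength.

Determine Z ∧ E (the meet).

Common lower bounds of {Z, E}: H, I, O, V.
The greatest among these is I.

I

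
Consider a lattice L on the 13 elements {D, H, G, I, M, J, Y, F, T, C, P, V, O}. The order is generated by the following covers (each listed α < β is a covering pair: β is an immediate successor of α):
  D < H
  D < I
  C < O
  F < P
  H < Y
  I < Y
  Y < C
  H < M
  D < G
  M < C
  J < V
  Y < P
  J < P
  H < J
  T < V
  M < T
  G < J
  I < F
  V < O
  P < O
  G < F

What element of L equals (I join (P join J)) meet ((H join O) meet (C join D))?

P ∨ J = P
I ∨ P = P
H ∨ O = O
C ∨ D = C
O ∧ C = C
P ∧ C = Y

Y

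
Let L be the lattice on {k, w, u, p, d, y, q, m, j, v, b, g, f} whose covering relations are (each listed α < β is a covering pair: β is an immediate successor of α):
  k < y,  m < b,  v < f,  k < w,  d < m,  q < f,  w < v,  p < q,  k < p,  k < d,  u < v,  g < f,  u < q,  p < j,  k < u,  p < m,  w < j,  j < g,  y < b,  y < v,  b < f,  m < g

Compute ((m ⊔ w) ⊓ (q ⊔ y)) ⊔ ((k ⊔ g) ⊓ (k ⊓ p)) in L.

g

m ∨ w = g
q ∨ y = f
g ∧ f = g
k ∨ g = g
k ∧ p = k
g ∧ k = k
g ∨ k = g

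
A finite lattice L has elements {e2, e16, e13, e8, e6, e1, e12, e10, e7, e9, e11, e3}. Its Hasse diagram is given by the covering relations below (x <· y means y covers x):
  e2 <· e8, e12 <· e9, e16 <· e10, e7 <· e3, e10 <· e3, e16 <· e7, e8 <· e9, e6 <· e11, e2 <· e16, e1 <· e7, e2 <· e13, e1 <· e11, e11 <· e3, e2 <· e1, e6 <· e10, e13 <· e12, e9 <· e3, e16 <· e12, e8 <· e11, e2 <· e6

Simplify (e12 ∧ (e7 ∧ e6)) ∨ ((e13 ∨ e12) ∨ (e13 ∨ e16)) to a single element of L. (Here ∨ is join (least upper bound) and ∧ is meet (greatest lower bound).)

e7 ∧ e6 = e2
e12 ∧ e2 = e2
e13 ∨ e12 = e12
e13 ∨ e16 = e12
e12 ∨ e12 = e12
e2 ∨ e12 = e12

e12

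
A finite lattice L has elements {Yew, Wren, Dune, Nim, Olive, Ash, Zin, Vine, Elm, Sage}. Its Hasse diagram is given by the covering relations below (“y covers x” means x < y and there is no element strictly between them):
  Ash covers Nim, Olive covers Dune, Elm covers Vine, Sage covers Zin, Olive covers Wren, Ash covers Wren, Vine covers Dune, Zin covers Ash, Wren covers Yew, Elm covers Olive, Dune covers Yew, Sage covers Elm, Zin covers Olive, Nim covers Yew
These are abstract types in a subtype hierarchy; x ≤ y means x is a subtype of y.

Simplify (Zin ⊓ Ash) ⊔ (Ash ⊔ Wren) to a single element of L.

Zin ∧ Ash = Ash
Ash ∨ Wren = Ash
Ash ∨ Ash = Ash

Ash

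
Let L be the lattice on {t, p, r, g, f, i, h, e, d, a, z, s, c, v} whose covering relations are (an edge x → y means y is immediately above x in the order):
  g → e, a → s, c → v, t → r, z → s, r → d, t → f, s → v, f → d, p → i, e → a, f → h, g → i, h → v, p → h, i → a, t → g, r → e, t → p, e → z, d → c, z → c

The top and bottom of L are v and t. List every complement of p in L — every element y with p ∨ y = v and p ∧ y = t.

c, d

Need y with p ∨ y = v and p ∧ y = t.
Checking each element gives: c, d.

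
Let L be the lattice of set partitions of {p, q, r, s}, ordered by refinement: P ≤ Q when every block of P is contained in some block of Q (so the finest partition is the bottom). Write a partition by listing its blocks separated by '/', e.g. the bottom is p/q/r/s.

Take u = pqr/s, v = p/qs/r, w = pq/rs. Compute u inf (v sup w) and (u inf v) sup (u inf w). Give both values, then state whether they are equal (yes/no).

pqr/s; pq/r/s; no

v sup w = pqrs, so u inf (v sup w) = pqr/s inf pqrs = pqr/s.
u inf v = p/q/r/s and u inf w = pq/r/s, so (u inf v) sup (u inf w) = p/q/r/s sup pq/r/s = pq/r/s.
Equal: no.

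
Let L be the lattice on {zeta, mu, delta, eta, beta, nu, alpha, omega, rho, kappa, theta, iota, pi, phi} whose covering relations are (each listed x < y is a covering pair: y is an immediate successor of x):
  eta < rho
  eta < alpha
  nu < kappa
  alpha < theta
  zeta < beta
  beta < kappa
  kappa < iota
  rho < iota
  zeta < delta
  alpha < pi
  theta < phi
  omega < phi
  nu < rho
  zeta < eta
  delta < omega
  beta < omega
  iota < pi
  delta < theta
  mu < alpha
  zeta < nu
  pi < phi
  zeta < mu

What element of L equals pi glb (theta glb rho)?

eta

theta ∧ rho = eta
pi ∧ eta = eta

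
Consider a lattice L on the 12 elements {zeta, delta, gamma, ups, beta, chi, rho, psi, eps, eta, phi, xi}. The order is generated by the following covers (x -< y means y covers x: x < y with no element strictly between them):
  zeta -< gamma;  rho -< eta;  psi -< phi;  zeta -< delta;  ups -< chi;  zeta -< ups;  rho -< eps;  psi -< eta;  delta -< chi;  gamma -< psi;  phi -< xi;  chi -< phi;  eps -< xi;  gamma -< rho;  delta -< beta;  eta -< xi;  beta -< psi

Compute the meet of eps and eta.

Common lower bounds of {eps, eta}: gamma, rho, zeta.
The greatest among these is rho.

rho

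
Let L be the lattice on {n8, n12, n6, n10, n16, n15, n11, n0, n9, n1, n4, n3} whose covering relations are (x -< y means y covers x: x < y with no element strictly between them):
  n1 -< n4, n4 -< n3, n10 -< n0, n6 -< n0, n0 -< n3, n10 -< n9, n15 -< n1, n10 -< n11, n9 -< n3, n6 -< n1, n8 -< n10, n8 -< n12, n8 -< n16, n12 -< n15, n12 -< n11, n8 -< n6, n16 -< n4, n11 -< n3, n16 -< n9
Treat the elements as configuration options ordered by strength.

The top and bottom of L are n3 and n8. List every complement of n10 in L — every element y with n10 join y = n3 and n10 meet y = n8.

n1, n15, n4

Need y with n10 ∨ y = n3 and n10 ∧ y = n8.
Checking each element gives: n1, n15, n4.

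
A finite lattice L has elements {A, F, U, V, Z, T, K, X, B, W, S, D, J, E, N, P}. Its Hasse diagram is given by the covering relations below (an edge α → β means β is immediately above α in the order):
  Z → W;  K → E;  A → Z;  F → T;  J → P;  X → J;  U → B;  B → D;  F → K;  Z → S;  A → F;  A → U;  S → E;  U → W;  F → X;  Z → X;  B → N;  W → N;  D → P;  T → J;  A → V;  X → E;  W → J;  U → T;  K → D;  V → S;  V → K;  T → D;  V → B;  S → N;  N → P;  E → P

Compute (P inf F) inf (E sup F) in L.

P ∧ F = F
E ∨ F = E
F ∧ E = F

F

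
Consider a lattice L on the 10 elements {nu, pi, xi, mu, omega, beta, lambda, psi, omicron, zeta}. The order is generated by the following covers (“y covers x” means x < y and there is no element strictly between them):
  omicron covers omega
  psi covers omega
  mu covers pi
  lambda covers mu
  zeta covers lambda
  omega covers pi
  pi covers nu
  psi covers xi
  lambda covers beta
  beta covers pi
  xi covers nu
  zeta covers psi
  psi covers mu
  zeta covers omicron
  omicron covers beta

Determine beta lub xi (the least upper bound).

zeta

Common upper bounds of {beta, xi}: zeta.
The least among these is zeta.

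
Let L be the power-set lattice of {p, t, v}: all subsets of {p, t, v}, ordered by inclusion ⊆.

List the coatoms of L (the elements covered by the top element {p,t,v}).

The coatoms are exactly the elements covered by {p,t,v}: {p,t}, {p,v}, {t,v}.

{p,t}, {p,v}, {t,v}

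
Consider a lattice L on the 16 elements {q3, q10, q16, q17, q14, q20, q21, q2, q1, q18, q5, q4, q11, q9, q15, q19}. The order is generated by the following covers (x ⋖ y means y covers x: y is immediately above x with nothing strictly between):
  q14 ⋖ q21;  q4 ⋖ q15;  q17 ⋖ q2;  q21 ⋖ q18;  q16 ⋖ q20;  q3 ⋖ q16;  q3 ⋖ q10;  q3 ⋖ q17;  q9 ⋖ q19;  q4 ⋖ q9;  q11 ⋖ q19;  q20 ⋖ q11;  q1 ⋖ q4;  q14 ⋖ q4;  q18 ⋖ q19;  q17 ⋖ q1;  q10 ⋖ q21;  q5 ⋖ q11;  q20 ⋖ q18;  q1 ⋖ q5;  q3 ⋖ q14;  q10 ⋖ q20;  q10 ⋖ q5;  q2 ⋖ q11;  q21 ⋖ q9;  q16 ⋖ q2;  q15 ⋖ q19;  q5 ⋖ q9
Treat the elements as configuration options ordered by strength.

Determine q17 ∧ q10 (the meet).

Common lower bounds of {q17, q10}: q3.
The greatest among these is q3.

q3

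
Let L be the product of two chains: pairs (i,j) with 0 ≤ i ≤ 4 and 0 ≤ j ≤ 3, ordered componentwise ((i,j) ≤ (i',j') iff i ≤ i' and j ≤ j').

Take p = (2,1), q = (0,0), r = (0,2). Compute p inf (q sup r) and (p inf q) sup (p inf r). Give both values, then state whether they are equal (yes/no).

(0,1); (0,1); yes

q sup r = (0,2), so p inf (q sup r) = (2,1) inf (0,2) = (0,1).
p inf q = (0,0) and p inf r = (0,1), so (p inf q) sup (p inf r) = (0,0) sup (0,1) = (0,1).
Equal: yes.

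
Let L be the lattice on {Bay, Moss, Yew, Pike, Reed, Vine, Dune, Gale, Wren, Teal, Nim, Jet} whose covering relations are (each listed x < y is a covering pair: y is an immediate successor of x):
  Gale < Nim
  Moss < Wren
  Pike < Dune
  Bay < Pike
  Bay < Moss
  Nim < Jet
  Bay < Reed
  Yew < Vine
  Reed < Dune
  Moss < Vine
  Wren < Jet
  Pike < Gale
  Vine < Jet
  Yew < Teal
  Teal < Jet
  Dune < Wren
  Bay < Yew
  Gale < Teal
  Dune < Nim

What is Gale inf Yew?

Bay

Common lower bounds of {Gale, Yew}: Bay.
The greatest among these is Bay.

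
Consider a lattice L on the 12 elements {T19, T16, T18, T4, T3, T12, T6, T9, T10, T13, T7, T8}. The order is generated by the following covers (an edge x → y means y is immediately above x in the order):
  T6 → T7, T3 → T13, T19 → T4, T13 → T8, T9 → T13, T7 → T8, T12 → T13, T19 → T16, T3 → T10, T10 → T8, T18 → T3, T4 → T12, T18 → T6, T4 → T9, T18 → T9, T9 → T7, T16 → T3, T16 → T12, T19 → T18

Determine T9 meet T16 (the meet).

Common lower bounds of {T9, T16}: T19.
The greatest among these is T19.

T19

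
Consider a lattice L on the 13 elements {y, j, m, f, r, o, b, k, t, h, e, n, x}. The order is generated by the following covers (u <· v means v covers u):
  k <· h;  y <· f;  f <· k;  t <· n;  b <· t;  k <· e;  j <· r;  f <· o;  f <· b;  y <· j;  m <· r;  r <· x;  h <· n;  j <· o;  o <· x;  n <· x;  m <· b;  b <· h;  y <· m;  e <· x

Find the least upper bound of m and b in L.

b

Common upper bounds of {m, b}: b, h, n, t, x.
The least among these is b.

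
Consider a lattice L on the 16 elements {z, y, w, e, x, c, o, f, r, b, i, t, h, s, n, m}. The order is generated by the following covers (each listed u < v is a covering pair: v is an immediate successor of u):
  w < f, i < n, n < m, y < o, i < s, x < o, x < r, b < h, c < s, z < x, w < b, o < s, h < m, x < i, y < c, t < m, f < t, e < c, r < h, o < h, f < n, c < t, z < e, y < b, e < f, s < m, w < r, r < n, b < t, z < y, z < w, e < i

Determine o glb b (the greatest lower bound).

Common lower bounds of {o, b}: y, z.
The greatest among these is y.

y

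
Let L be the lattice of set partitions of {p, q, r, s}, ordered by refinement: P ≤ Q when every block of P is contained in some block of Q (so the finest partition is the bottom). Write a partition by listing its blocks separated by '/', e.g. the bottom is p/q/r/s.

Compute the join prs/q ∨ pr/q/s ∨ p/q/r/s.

The join of prs/q, pr/q/s, p/q/r/s merges any blocks that overlap across the partitions, giving prs/q.

prs/q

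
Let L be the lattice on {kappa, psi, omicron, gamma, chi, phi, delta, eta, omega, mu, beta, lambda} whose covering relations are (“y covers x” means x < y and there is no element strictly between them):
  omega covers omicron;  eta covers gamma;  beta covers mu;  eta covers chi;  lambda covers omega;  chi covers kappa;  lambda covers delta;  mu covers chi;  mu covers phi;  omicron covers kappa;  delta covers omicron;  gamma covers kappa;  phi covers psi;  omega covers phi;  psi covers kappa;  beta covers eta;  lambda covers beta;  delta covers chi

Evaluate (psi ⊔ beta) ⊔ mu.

psi ∨ beta = beta
beta ∨ mu = beta

beta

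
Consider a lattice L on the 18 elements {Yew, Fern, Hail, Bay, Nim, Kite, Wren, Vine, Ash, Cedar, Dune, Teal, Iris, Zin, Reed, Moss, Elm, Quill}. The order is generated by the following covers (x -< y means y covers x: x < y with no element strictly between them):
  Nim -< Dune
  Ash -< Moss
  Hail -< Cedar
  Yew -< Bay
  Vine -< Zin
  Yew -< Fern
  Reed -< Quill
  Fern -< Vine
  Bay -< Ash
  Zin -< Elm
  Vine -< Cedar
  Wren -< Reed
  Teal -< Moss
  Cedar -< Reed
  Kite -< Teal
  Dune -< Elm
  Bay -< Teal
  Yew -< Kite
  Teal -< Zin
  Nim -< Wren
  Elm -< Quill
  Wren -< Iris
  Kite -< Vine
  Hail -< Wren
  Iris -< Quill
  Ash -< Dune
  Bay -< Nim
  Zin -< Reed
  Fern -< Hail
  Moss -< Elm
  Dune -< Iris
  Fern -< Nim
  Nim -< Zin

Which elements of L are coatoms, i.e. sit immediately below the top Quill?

Elm, Iris, Reed

The coatoms are exactly the elements covered by Quill: Elm, Iris, Reed.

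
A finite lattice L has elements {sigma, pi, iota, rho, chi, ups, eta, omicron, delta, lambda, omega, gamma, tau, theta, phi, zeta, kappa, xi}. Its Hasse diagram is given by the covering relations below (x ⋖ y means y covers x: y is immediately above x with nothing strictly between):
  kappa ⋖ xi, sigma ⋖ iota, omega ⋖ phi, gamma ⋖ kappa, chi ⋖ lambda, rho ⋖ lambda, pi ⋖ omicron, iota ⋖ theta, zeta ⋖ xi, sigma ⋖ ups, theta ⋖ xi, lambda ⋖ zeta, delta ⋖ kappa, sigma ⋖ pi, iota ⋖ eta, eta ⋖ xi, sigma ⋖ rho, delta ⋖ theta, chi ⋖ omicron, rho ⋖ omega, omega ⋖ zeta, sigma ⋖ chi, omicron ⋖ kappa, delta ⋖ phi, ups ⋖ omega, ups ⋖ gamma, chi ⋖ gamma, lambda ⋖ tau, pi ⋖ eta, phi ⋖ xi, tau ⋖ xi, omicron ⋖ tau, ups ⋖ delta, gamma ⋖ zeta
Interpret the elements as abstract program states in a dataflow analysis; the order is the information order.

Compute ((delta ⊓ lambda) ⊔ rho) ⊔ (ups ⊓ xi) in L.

delta ∧ lambda = sigma
sigma ∨ rho = rho
ups ∧ xi = ups
rho ∨ ups = omega

omega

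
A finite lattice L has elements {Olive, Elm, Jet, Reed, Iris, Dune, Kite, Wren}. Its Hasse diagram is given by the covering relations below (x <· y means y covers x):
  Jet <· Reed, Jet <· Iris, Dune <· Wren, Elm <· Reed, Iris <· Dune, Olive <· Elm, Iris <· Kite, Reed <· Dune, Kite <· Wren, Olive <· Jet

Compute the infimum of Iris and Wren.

Common lower bounds of {Iris, Wren}: Iris, Jet, Olive.
The greatest among these is Iris.

Iris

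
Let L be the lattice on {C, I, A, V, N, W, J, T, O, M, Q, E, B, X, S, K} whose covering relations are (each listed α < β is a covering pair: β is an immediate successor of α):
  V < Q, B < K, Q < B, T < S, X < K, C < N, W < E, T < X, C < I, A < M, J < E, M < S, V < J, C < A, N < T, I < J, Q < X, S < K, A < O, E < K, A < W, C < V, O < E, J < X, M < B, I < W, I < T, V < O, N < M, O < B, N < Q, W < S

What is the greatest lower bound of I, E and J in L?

Common lower bounds of {I, E, J}: C, I.
The greatest among these is I.

I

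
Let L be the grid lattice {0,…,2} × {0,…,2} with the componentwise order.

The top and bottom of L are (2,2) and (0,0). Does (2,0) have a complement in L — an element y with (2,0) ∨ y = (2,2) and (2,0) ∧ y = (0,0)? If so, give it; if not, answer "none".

(0,2)

Need y with (2,0) ∨ y = (2,2) and (2,0) ∧ y = (0,0).
Checking each element gives: (0,2).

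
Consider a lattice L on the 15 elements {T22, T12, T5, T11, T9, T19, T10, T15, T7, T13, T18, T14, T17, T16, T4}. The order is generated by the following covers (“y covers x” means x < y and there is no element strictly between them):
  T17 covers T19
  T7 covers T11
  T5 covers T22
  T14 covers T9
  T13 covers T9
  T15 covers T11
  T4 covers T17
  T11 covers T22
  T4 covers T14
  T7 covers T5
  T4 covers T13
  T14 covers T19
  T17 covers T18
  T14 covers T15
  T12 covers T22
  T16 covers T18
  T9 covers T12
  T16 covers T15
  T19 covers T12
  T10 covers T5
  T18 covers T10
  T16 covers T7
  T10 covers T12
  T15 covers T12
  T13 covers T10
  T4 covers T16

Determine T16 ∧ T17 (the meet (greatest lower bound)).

Common lower bounds of {T16, T17}: T10, T12, T18, T22, T5.
The greatest among these is T18.

T18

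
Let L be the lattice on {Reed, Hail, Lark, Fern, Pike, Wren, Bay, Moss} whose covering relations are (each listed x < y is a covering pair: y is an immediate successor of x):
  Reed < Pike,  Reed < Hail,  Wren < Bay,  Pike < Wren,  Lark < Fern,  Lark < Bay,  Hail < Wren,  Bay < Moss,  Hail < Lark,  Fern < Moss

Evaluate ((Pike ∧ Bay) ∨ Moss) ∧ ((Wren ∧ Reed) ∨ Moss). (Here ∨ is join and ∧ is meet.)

Moss

Pike ∧ Bay = Pike
Pike ∨ Moss = Moss
Wren ∧ Reed = Reed
Reed ∨ Moss = Moss
Moss ∧ Moss = Moss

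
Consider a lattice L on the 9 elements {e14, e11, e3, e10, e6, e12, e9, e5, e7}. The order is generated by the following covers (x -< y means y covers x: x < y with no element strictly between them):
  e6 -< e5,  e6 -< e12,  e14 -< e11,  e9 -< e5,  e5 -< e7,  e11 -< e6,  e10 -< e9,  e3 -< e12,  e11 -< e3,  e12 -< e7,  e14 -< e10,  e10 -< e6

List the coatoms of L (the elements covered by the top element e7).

e12, e5

The coatoms are exactly the elements covered by e7: e12, e5.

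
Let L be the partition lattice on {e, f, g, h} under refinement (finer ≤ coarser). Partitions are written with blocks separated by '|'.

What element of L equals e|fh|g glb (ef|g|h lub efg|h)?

e|f|g|h

ef|g|h ∨ efg|h = efg|h
e|fh|g ∧ efg|h = e|f|g|h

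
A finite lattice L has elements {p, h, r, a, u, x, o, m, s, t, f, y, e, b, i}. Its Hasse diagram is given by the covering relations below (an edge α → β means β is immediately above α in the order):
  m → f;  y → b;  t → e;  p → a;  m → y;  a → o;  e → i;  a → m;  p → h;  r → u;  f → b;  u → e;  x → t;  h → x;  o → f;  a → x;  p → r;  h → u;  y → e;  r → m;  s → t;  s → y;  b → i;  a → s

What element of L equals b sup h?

i

b ∨ h = i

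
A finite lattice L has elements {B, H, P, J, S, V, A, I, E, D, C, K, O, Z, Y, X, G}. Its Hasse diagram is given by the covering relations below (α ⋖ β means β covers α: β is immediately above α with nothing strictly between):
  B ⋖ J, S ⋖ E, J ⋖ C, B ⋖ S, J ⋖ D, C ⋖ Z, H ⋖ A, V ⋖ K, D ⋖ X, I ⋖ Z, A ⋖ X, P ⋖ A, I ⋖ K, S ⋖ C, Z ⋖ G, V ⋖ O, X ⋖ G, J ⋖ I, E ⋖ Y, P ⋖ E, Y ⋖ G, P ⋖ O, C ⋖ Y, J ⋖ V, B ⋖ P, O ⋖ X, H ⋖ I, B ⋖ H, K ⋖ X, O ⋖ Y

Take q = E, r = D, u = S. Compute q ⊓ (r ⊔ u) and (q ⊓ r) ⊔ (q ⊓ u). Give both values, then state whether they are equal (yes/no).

r ⊔ u = G, so q ⊓ (r ⊔ u) = E ⊓ G = E.
q ⊓ r = B and q ⊓ u = S, so (q ⊓ r) ⊔ (q ⊓ u) = B ⊔ S = S.
Equal: no.

E; S; no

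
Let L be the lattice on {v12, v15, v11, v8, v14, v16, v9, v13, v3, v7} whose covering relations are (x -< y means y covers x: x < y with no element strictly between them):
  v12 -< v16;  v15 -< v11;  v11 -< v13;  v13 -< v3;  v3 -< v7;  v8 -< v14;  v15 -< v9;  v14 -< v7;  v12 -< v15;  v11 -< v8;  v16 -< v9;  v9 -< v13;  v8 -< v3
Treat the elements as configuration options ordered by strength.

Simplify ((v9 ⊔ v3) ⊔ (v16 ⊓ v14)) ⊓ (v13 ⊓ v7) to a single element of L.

v9 ∨ v3 = v3
v16 ∧ v14 = v12
v3 ∨ v12 = v3
v13 ∧ v7 = v13
v3 ∧ v13 = v13

v13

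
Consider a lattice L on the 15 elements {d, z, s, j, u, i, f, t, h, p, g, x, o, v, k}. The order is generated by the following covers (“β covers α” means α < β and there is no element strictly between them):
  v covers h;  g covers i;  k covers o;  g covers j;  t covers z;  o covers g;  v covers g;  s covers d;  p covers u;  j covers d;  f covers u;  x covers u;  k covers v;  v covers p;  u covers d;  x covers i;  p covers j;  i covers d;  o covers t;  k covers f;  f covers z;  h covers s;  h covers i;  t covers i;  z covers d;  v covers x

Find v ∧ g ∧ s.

Common lower bounds of {v, g, s}: d.
The greatest among these is d.

d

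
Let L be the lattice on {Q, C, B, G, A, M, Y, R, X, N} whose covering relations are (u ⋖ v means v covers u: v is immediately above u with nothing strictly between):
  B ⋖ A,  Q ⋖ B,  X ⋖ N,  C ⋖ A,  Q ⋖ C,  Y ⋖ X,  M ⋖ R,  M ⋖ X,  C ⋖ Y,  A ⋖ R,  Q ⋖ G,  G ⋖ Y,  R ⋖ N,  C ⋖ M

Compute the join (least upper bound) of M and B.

R

Common upper bounds of {M, B}: N, R.
The least among these is R.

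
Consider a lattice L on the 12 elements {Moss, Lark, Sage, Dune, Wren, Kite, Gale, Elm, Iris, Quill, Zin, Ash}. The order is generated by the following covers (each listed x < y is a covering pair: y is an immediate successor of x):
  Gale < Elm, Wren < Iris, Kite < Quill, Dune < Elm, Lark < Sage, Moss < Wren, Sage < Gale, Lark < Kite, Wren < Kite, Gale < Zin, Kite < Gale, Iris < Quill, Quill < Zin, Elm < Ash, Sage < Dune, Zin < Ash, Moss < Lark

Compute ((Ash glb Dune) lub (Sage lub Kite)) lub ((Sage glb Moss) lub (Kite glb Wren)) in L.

Elm

Ash ∧ Dune = Dune
Sage ∨ Kite = Gale
Dune ∨ Gale = Elm
Sage ∧ Moss = Moss
Kite ∧ Wren = Wren
Moss ∨ Wren = Wren
Elm ∨ Wren = Elm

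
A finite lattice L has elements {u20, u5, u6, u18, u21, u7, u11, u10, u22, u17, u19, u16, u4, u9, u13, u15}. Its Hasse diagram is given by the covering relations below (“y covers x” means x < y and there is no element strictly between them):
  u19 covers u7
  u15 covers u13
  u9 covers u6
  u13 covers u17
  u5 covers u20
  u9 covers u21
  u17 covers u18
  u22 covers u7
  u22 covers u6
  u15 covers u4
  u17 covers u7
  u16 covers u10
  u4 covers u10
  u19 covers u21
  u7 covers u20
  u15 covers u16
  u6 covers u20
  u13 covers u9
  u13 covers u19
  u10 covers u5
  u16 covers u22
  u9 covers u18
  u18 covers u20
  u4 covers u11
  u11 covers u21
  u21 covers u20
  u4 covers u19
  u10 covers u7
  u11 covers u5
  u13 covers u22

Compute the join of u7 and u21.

Common upper bounds of {u7, u21}: u13, u15, u19, u4.
The least among these is u19.

u19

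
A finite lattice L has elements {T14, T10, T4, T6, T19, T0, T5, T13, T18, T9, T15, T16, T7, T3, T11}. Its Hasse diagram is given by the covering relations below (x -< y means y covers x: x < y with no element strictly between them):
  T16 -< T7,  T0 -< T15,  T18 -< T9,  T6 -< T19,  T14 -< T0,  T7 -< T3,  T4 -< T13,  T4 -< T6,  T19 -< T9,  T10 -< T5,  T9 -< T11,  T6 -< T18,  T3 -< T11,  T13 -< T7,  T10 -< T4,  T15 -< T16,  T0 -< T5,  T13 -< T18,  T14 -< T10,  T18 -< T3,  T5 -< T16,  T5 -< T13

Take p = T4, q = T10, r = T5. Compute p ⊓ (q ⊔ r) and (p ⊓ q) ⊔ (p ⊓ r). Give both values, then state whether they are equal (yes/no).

T10; T10; yes

q ⊔ r = T5, so p ⊓ (q ⊔ r) = T4 ⊓ T5 = T10.
p ⊓ q = T10 and p ⊓ r = T10, so (p ⊓ q) ⊔ (p ⊓ r) = T10 ⊔ T10 = T10.
Equal: yes.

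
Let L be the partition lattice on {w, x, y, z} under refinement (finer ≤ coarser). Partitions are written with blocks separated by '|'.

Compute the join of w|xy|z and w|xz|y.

w|xyz

The join of w|xy|z and w|xz|y merges any blocks that overlap across the partitions, giving w|xyz.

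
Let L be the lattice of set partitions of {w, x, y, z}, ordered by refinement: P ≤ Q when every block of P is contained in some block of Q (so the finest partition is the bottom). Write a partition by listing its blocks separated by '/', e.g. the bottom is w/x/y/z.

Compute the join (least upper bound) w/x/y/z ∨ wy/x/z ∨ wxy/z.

wxy/z

The join of w/x/y/z, wy/x/z, wxy/z merges any blocks that overlap across the partitions, giving wxy/z.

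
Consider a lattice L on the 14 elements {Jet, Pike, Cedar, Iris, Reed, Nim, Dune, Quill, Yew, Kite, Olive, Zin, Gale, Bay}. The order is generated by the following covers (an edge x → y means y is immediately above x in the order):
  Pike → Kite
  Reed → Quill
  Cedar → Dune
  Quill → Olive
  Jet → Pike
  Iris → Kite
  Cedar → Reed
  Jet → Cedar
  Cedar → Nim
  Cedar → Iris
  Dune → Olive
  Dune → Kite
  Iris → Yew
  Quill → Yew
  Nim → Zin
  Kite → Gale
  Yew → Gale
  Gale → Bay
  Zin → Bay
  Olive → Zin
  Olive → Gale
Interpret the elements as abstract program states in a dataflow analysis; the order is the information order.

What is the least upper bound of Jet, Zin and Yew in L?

Bay

Common upper bounds of {Jet, Zin, Yew}: Bay.
The least among these is Bay.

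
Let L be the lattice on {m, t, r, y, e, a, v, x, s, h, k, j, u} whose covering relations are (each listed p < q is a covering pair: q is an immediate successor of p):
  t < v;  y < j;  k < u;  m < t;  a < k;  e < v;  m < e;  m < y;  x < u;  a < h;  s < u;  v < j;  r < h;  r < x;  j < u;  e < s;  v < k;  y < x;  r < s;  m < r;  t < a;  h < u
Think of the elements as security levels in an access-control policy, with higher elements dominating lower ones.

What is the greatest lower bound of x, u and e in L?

Common lower bounds of {x, u, e}: m.
The greatest among these is m.

m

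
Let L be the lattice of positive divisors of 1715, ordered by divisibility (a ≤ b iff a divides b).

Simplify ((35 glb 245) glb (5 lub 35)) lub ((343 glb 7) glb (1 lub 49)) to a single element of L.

35 ∧ 245 = 35
5 ∨ 35 = 35
35 ∧ 35 = 35
343 ∧ 7 = 7
1 ∨ 49 = 49
7 ∧ 49 = 7
35 ∨ 7 = 35

35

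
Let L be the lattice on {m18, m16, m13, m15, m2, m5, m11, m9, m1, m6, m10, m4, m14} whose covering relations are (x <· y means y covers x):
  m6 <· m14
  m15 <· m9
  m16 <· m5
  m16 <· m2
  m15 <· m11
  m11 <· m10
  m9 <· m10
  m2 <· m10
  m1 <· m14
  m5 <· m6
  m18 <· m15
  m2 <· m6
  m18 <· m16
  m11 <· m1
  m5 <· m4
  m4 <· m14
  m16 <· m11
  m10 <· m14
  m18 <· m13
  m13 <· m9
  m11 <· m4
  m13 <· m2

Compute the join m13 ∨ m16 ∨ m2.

m2

Common upper bounds of {m13, m16, m2}: m10, m14, m2, m6.
The least among these is m2.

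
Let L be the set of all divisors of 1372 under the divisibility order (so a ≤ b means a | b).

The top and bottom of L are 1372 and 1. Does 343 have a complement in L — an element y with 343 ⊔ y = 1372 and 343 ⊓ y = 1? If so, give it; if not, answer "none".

Need y with 343 ∨ y = 1372 and 343 ∧ y = 1.
Checking each element gives: 4.

4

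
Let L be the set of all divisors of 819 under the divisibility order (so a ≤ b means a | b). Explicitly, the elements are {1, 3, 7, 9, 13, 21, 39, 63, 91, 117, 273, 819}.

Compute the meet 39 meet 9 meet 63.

3

In the divisibility order, the meet is the greatest common divisor: gcd(39, 9, 63) = 3.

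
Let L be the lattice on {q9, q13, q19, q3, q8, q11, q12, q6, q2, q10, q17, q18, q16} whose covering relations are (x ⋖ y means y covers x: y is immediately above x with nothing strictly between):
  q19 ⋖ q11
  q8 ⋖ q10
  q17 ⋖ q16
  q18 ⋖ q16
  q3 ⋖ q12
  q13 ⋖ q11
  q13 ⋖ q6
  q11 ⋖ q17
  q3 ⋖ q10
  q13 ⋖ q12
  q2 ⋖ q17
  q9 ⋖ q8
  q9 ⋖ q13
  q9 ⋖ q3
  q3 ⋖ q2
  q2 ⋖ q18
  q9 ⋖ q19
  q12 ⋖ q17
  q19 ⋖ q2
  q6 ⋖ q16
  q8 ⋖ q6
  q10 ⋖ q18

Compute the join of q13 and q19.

Common upper bounds of {q13, q19}: q11, q16, q17.
The least among these is q11.

q11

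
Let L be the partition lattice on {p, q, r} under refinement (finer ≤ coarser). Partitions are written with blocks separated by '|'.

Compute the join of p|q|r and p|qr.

p|qr

The join of p|q|r and p|qr merges any blocks that overlap across the partitions, giving p|qr.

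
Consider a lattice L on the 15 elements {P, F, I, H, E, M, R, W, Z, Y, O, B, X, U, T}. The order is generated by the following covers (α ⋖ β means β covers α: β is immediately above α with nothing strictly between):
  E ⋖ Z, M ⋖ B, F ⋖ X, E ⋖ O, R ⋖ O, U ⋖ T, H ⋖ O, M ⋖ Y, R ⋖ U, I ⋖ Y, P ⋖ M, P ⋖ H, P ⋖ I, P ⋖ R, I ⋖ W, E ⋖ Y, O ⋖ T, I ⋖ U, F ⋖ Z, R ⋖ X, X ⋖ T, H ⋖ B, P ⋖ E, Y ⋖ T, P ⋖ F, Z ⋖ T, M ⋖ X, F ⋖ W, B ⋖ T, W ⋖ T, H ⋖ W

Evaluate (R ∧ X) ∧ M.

R ∧ X = R
R ∧ M = P

P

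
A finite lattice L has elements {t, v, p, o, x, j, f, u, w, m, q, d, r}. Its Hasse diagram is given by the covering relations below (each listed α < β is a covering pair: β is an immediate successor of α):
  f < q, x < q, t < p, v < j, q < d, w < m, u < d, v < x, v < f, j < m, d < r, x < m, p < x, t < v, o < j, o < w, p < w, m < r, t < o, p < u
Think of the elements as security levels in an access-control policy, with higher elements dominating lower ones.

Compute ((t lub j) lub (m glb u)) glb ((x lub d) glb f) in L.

v

t ∨ j = j
m ∧ u = p
j ∨ p = m
x ∨ d = d
d ∧ f = f
m ∧ f = v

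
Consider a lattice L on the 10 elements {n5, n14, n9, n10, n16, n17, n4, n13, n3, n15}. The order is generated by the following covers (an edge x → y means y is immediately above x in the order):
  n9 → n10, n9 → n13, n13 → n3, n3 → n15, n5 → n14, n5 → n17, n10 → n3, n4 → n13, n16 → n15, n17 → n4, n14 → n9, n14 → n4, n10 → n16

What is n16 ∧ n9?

n9

Common lower bounds of {n16, n9}: n14, n5, n9.
The greatest among these is n9.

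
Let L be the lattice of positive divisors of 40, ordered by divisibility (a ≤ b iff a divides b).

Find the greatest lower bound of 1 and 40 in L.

Common lower bounds of {1, 40}: 1.
The greatest among these is 1.

1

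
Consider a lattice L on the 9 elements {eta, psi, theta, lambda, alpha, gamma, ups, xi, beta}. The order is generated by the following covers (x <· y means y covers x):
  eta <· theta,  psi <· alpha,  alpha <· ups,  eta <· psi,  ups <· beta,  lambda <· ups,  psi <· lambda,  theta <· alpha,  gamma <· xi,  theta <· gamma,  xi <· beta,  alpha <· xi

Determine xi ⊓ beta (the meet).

Common lower bounds of {xi, beta}: alpha, eta, gamma, psi, theta, xi.
The greatest among these is xi.

xi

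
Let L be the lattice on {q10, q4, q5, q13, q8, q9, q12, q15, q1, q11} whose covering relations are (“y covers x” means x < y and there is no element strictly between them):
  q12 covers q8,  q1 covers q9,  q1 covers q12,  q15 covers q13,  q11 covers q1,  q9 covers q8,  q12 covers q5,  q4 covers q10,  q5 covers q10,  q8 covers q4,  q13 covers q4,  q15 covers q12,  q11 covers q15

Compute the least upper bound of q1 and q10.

q1

Common upper bounds of {q1, q10}: q1, q11.
The least among these is q1.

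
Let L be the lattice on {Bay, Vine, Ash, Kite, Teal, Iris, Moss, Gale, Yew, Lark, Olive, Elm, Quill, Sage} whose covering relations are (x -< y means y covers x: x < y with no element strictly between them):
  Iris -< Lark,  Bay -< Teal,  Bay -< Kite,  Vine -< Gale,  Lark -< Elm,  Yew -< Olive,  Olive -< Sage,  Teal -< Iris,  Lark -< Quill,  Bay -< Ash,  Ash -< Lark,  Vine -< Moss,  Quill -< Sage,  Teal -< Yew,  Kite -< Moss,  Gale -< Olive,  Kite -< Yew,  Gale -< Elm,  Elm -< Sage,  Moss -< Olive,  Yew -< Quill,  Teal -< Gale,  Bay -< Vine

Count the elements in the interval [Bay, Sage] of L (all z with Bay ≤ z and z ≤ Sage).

14

The interval [Bay, Sage] = {Ash, Bay, Elm, Gale, Iris, Kite, Lark, Moss, Olive, Quill, Sage, Teal, Vine, Yew}, which has 14 elements.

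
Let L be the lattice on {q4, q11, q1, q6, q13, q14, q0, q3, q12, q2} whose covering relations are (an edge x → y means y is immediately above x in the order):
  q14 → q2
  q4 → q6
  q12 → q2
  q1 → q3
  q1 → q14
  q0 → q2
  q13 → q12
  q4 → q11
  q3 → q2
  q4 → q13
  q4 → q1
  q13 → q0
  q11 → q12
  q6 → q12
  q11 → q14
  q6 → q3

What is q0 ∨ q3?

Common upper bounds of {q0, q3}: q2.
The least among these is q2.

q2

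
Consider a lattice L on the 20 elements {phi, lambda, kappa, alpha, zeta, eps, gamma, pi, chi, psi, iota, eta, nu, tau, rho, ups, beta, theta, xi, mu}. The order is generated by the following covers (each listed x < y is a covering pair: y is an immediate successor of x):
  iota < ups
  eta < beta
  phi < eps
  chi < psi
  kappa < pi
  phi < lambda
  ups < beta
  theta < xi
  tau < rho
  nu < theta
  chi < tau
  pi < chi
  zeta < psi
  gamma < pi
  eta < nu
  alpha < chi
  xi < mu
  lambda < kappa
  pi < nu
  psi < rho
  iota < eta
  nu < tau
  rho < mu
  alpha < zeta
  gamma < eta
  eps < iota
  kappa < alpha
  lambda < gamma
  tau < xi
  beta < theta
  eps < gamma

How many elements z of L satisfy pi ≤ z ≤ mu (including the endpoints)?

The interval [pi, mu] = {chi, mu, nu, pi, psi, rho, tau, theta, xi}, which has 9 elements.

9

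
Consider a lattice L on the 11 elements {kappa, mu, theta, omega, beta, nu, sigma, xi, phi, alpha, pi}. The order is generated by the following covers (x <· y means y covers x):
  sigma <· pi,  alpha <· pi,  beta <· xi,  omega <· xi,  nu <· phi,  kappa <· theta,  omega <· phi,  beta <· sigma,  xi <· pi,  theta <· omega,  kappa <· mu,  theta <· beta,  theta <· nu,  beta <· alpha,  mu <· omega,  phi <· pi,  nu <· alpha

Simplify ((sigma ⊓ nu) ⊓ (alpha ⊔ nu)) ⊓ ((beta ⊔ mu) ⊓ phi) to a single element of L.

sigma ∧ nu = theta
alpha ∨ nu = alpha
theta ∧ alpha = theta
beta ∨ mu = xi
xi ∧ phi = omega
theta ∧ omega = theta

theta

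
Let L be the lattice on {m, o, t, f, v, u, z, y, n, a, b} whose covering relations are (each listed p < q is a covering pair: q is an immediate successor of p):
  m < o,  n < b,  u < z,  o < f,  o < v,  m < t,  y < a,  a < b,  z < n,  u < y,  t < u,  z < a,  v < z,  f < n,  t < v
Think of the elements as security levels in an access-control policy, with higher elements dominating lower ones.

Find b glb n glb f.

Common lower bounds of {b, n, f}: f, m, o.
The greatest among these is f.

f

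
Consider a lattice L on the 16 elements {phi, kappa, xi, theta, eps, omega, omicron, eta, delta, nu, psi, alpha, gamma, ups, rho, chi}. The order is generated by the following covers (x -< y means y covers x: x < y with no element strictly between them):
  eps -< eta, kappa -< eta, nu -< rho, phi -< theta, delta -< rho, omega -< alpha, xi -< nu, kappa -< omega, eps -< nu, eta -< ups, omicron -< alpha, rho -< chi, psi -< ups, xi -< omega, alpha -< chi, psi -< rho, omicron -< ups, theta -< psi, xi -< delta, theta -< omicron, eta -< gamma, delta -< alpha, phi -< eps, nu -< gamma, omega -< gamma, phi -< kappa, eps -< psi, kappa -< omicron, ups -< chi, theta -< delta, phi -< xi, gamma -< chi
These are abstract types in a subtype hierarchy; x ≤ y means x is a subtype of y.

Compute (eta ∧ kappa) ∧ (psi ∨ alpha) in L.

kappa

eta ∧ kappa = kappa
psi ∨ alpha = chi
kappa ∧ chi = kappa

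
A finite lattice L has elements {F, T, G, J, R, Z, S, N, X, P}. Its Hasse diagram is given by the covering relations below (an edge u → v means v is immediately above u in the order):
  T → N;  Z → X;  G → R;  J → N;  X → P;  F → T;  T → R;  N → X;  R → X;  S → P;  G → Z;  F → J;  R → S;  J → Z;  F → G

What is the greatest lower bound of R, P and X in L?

R

Common lower bounds of {R, P, X}: F, G, R, T.
The greatest among these is R.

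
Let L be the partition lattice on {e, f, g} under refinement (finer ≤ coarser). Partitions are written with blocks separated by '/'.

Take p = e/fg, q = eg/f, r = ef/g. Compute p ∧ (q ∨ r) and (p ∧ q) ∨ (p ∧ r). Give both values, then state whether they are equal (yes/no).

e/fg; e/f/g; no

q ∨ r = efg, so p ∧ (q ∨ r) = e/fg ∧ efg = e/fg.
p ∧ q = e/f/g and p ∧ r = e/f/g, so (p ∧ q) ∨ (p ∧ r) = e/f/g ∨ e/f/g = e/f/g.
Equal: no.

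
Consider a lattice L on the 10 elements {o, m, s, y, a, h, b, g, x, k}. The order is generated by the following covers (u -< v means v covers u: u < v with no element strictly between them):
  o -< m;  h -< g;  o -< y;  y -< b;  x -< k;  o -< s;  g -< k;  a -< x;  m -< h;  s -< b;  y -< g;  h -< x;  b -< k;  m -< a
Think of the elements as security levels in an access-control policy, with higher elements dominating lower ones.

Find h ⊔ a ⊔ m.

Common upper bounds of {h, a, m}: k, x.
The least among these is x.

x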